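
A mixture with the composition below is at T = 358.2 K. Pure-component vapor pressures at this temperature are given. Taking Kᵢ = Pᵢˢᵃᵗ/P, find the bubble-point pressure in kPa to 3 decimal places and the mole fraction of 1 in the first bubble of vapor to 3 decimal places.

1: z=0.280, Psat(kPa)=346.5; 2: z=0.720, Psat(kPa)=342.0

Pbub = 343.260 kPa, y_1 = 0.283

At the bubble point ψ → 0, so ΣzᵢKᵢ = 1 with Kᵢ = Pᵢˢᵃᵗ/P ⇒ P = ΣzᵢPᵢˢᵃᵗ.
P = 0.280·346.5 + 0.720·342.0 = 343.260 kPa
yᵢ = zᵢPᵢˢᵃᵗ/P ⇒ y_1 = 0.280·346.5/343.260 = 0.283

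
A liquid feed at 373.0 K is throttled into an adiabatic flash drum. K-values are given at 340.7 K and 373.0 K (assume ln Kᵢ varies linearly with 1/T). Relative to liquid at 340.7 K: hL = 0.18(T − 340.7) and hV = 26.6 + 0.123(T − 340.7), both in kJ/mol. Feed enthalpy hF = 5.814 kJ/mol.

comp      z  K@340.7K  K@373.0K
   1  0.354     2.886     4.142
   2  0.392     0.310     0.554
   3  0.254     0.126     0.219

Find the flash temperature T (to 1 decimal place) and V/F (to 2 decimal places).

Adiabatic flash: solve Rachford–Rice at each trial T, then check hF = ψ·hV(T) + (1−ψ)·hL(T).
  T = 340.7 K: K = (2.886, 0.310, 0.126), RR gives ψ = 0.121, H_out = 3.223 kJ/mol
  T = 373.0 K: K = (4.142, 0.554, 0.219), RR gives ψ = 0.393, H_out = 15.533 kJ/mol
  T = 356.9 K: K = (3.488, 0.420, 0.168), RR gives ψ = 0.258, H_out = 9.545 kJ/mol
  T = 348.8 K: K = (3.180, 0.362, 0.146), RR gives ψ = 0.192, H_out = 6.470 kJ/mol
  T = 344.8 K: K = (3.033, 0.336, 0.136), RR gives ψ = 0.158, H_out = 4.895 kJ/mol
  T = 346.8 K: K = (3.106, 0.349, 0.141), RR gives ψ = 0.175, H_out = 5.688 kJ/mol
Linear interpolation between T = 346.8 (H_out = 5.688) and T = 348.8 (H_out = 6.470) on hF = 5.814 gives T ≈ 347.1 K, at which ψ = 0.18.

T = 347.1 K, V/F = 0.18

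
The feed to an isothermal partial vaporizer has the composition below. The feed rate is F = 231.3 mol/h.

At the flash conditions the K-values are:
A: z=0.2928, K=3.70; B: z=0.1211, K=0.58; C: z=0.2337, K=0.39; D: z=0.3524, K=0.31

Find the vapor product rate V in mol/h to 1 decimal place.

V = 48.7 mol/h

Rachford–Rice: g(ψ) = Σ zᵢ(Kᵢ−1)/(1+ψ(Kᵢ−1)) = 0.
g(0) = ΣzᵢKᵢ − 1 = 0.3540 and g(1) = 1 − Σzᵢ/Kᵢ = -1.0239, so a root lies in (0, 1).
Iterate (Newton) starting at ψ = 0.67:
  ψ = 0.6700: g = -0.48265, g' = -1.1409 → ψ = 0.2470
  ψ = 0.2470: g = -0.04339, g' = -1.1592 → ψ = 0.2095
  ψ = 0.2095: g = 0.00145, g' = -1.2400 → ψ = 0.2107
Converged at ψ = 0.2107.
Then V = ψ·F = 0.2107·231.3 = 48.7 mol/h and L = F − V = 182.6 mol/h.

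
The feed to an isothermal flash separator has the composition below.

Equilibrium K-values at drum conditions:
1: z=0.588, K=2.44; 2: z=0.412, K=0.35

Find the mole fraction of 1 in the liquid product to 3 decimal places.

x_1 = 0.311

Rachford–Rice: g(V/F) = Σ zᵢ(Kᵢ−1)/(1+V/F(Kᵢ−1)) = 0.
Check two-phase: ΣzᵢKᵢ = 1.579 > 1 and Σzᵢ/Kᵢ = 1.418 > 1, so g(0) = 0.579 > 0 and g(1) = -0.418 < 0.
Binary case is linear: z₁(K₁−1)(1+V/F(K₂−1)) + z₂(K₂−1)(1+V/F(K₁−1)) = 0
⇒ V/F = [z₁(K₁−1)+z₂(K₂−1)] / [−(K₁−1)(K₂−1)] = 0.5789/0.9360 = 0.619
Compositions from xᵢ = zᵢ/(1+V/F(Kᵢ−1)), yᵢ = Kᵢxᵢ:
  1: x = 0.311, y = 0.759
  2: x = 0.689, y = 0.241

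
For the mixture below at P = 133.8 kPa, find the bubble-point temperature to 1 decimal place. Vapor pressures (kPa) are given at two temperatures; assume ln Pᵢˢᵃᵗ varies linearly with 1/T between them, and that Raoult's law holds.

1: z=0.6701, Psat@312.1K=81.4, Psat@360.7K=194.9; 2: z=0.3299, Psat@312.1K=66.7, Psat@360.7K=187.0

Bubble-point temperature: ΣzᵢPᵢˢᵃᵗ(T) = P. Interpolate ln Pᵢˢᵃᵗ = aᵢ + bᵢ/T.
  T = 312.1 K: ΣzᵢPᵢˢᵃᵗ = 76.55 kPa
  T = 360.7 K: ΣzᵢPᵢˢᵃᵗ = 192.29 kPa
  T = 336.4 K: ΣzᵢPᵢˢᵃᵗ = 125.35 kPa
  T = 348.5 K: ΣzᵢPᵢˢᵃᵗ = 156.26 kPa
  T = 342.4 K: ΣzᵢPᵢˢᵃᵗ = 140.09 kPa
  T = 339.4 K: ΣzᵢPᵢˢᵃᵗ = 132.58 kPa
  T = 340.9 K: ΣzᵢPᵢˢᵃᵗ = 136.30 kPa
Interpolating between 339.4 K and 340.9 K gives T ≈ 339.9 K.

T = 339.9 K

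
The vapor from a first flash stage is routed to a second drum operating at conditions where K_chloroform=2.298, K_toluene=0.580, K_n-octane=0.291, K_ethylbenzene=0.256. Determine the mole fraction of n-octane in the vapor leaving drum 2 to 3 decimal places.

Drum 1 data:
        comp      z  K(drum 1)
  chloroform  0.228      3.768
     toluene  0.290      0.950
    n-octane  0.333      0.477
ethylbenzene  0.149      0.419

Drum 1:
Material balance + equilibrium reduce to Σ zᵢ(Kᵢ−1)/(1+ψ₁(Kᵢ−1)) = 0.
Check two-phase: ΣzᵢKᵢ = 1.356 > 1 and Σzᵢ/Kᵢ = 1.419 > 1, so g(0) = 0.356 > 0 and g(1) = -0.419 < 0.
Newton–Raphson from ψ₁ = 0.6:
  ψ₁ = 0.600: g = -0.1645, g' = -0.559 → ψ₁ = 0.306
  ψ₁ = 0.306: g = 0.0143, g' = -0.716 → ψ₁ = 0.326
Converged at ψ₁ = 0.326.
Drum-1 compositions:
  chloroform: x = 0.120, y = 0.451
  toluene: x = 0.295, y = 0.280
  n-octane: x = 0.402, y = 0.192
  ethylbenzene: x = 0.184, y = 0.077
Drum-2 feed = drum-1 vapor: z₂ = (0.4514, 0.2801, 0.1915, 0.0770).
Drum 2:
Newton–Raphson from ψ₂ = 0.5:
  ψ₂ = 0.500: g = -0.0953, g' = -0.698 → ψ₂ = 0.364
  ψ₂ = 0.364: g = -0.0023, g' = -0.675 → ψ₂ = 0.360
Converged at ψ₂ = 0.360.
  chloroform: x = 0.308, y = 0.707
  toluene: x = 0.330, y = 0.191
  n-octane: x = 0.257, y = 0.075
  ethylbenzene: x = 0.105, y = 0.027

y_n-octane (drum 2) = 0.075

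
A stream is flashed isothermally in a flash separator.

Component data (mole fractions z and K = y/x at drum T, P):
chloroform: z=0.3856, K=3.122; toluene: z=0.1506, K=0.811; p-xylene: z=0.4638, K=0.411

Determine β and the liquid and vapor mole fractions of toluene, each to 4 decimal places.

β = 0.4709, x_toluene = 0.1653, y_toluene = 0.1341

Newton iteration, β⁰ = 0.5:
  β = 0.5000: g = -0.02163, g' = -0.7386 → β = 0.4707
  β = 0.4707: g = 0.00015, g' = -0.7491 → β = 0.4709
Converged at β = 0.4709.
Compositions from xᵢ = zᵢ/(1+β(Kᵢ−1)), yᵢ = Kᵢxᵢ:
  chloroform: x = 0.1929, y = 0.6021
  toluene: x = 0.1653, y = 0.1341
  p-xylene: x = 0.6418, y = 0.2638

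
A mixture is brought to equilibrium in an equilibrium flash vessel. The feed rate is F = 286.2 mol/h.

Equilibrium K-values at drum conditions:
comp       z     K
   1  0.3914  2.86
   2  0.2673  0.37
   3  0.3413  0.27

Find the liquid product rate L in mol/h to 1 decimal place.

L = 216.7 mol/h

Let β = V/F and solve Σ zᵢ(Kᵢ−1)/(1+β(Kᵢ−1)) = 0.
Feasibility: ΣzᵢKᵢ = 1.3105, Σzᵢ/Kᵢ = 2.1234 — both > 1, two phases present.
Newton iteration, β⁰ = 0.5:
  β = 0.5000: g = -0.26099, g' = -1.0407 → β = 0.2492
  β = 0.2492: g = -0.00689, g' = -1.0532 → β = 0.2427
Converged at β = 0.2427.
Then V = β·F = 0.2427·286.2 = 69.5 mol/h and L = F − V = 216.7 mol/h.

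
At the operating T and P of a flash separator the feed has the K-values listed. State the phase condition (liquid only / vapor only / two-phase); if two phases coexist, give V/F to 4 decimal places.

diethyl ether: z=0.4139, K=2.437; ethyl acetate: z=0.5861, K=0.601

two-phase, V/F = 0.6295

ΣzᵢKᵢ = 1.3609; Σzᵢ/Kᵢ = 1.1450.
Both exceed 1, so a two-phase solution exists.
Binary case is linear: z₁(K₁−1)(1+ψ(K₂−1)) + z₂(K₂−1)(1+ψ(K₁−1)) = 0
⇒ ψ = [z₁(K₁−1)+z₂(K₂−1)] / [−(K₁−1)(K₂−1)] = 0.36092/0.57336 = 0.6295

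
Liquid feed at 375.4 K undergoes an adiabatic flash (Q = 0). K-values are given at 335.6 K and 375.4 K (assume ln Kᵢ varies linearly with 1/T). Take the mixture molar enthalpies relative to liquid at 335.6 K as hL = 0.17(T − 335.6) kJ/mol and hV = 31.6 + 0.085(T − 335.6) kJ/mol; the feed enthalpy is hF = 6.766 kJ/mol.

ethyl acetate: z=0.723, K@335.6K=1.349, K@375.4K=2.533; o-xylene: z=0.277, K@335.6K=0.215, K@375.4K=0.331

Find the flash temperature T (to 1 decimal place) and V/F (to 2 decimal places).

Adiabatic flash: solve Rachford–Rice at each trial T, then check hF = ψ·hV(T) + (1−ψ)·hL(T).
  T = 335.6 K: K = (1.349, 0.215), RR gives ψ = 0.127, H_out = 4.023 kJ/mol
  T = 375.4 K: K = (2.533, 0.331), RR gives ψ = 0.900, H_out = 32.162 kJ/mol
  T = 355.5 K: K = (1.881, 0.270), RR gives ψ = 0.676, H_out = 23.606 kJ/mol
  T = 345.6 K: K = (1.602, 0.242), RR gives ψ = 0.494, H_out = 16.878 kJ/mol
  T = 340.6 K: K = (1.472, 0.228), RR gives ψ = 0.350, H_out = 11.759 kJ/mol
  T = 338.1 K: K = (1.410, 0.222), RR gives ψ = 0.253, H_out = 8.351 kJ/mol
  T = 336.9 K: K = (1.380, 0.218), RR gives ψ = 0.197, H_out = 6.413 kJ/mol
Linear interpolation between T = 336.9 (H_out = 6.413) and T = 338.1 (H_out = 8.351) on hF = 6.766 gives T ≈ 337.1 K, at which ψ = 0.21.

T = 337.1 K, V/F = 0.21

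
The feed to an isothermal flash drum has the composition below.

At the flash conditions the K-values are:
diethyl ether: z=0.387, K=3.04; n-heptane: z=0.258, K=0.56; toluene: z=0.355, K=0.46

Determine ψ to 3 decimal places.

ψ = 0.474

Material balance + equilibrium reduce to Σ zᵢ(Kᵢ−1)/(1+ψ(Kᵢ−1)) = 0.
g(0) = ΣzᵢKᵢ − 1 = 0.484 and g(1) = 1 − Σzᵢ/Kᵢ = -0.360, so a root lies in (0, 1).
Newton iteration, ψ⁰ = 0.64:
  ψ = 0.640: g = -0.1085, g' = -0.641 → ψ = 0.471
  ψ = 0.471: g = 0.0025, g' = -0.685 → ψ = 0.474
Converged at ψ = 0.474.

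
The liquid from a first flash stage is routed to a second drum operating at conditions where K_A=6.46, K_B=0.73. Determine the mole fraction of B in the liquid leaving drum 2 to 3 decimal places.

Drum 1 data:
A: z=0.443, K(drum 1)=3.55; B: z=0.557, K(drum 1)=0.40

Drum 1:
Let ψ₁ = V/F and solve Σ zᵢ(Kᵢ−1)/(1+ψ₁(Kᵢ−1)) = 0.
Check two-phase: ΣzᵢKᵢ = 1.795 > 1 and Σzᵢ/Kᵢ = 1.517 > 1, so g(0) = 0.795 > 0 and g(1) = -0.517 < 0.
Newton–Raphson from ψ₁ = 0.5:
  ψ₁ = 0.500: g = 0.0191, g' = -0.966 → ψ₁ = 0.520
Converged at ψ₁ = 0.520.
Drum-1 compositions:
  A: x = 0.190, y = 0.676
  B: x = 0.810, y = 0.324
Drum-2 feed = drum-1 liquid: z₂ = (0.1905, 0.8095).
Drum 2:
Iterate (Newton) starting at ψ₂ = 0.5:
  ψ₂ = 0.500: g = 0.0261, g' = -0.487 → ψ₂ = 0.554
  ψ₂ = 0.554: g = 0.0015, g' = -0.432 → ψ₂ = 0.557
Converged at ψ₂ = 0.557.
  A: x = 0.047, y = 0.304
  B: x = 0.953, y = 0.696

x_B (drum 2) = 0.953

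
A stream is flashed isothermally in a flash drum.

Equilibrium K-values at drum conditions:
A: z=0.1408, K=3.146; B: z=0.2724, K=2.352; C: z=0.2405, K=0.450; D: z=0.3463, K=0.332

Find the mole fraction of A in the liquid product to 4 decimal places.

Let ψ = V/F and solve Σ zᵢ(Kᵢ−1)/(1+ψ(Kᵢ−1)) = 0.
Check two-phase: ΣzᵢKᵢ = 1.3068 > 1 and Σzᵢ/Kᵢ = 1.7381 > 1, so g(0) = 0.3068 > 0 and g(1) = -0.7381 < 0.
Iterate (Newton) starting at ψ = 0.65:
  ψ = 0.6500: g = -0.29254, g' = -0.9131 → ψ = 0.3296
  ψ = 0.3296: g = -0.02647, g' = -0.8233 → ψ = 0.2975
  ψ = 0.2975: g = 0.00025, g' = -0.8395 → ψ = 0.2977
Converged at ψ = 0.2977.
Compositions from xᵢ = zᵢ/(1+ψ(Kᵢ−1)), yᵢ = Kᵢxᵢ:
  A: x = 0.0859, y = 0.2703
  B: x = 0.1942, y = 0.4568
  C: x = 0.2876, y = 0.1294
  D: x = 0.4323, y = 0.1435

x_A = 0.0859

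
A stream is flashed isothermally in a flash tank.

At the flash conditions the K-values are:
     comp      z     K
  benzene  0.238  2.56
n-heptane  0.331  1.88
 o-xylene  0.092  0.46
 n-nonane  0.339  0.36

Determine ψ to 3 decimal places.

Newton iteration, ψ⁰ = 0.5:
  ψ = 0.500: g = 0.0237, g' = -0.657 → ψ = 0.536
Converged at ψ = 0.536.

ψ = 0.536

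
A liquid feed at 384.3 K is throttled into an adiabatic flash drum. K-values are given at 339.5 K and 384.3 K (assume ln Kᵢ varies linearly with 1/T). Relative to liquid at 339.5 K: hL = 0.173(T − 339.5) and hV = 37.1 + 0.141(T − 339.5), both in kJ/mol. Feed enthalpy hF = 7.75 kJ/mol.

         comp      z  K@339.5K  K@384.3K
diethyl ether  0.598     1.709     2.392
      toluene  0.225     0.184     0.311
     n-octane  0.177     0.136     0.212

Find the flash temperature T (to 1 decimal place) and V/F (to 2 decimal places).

T = 343.1 K, V/F = 0.19

Adiabatic flash: solve Rachford–Rice at each trial T, then check hF = ψ·hV(T) + (1−ψ)·hL(T).
  T = 339.5 K: K = (1.709, 0.184, 0.136), RR gives ψ = 0.147, H_out = 5.464 kJ/mol
  T = 384.3 K: K = (2.392, 0.311, 0.212), RR gives ψ = 0.525, H_out = 26.482 kJ/mol
  T = 361.9 K: K = (2.043, 0.243, 0.172), RR gives ψ = 0.373, H_out = 17.436 kJ/mol
  T = 350.7 K: K = (1.874, 0.212, 0.154), RR gives ψ = 0.275, H_out = 12.036 kJ/mol
  T = 345.1 K: K = (1.791, 0.198, 0.145), RR gives ψ = 0.216, H_out = 8.942 kJ/mol
  T = 342.3 K: K = (1.750, 0.191, 0.140), RR gives ψ = 0.183, H_out = 7.258 kJ/mol
  T = 343.7 K: K = (1.770, 0.194, 0.142), RR gives ψ = 0.200, H_out = 8.113 kJ/mol
Linear interpolation between T = 342.3 (H_out = 7.258) and T = 343.7 (H_out = 8.113) on hF = 7.75 gives T ≈ 343.1 K, at which ψ = 0.19.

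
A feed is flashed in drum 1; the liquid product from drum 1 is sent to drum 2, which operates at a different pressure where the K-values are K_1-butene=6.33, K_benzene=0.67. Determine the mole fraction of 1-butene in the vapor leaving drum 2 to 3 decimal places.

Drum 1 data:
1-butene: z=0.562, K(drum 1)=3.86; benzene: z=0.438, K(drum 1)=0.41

y_1-butene (drum 2) = 0.369

Drum 1:
Binary case is linear: z₁(K₁−1)(1+ψ₁(K₂−1)) + z₂(K₂−1)(1+ψ₁(K₁−1)) = 0
⇒ ψ₁ = [z₁(K₁−1)+z₂(K₂−1)] / [−(K₁−1)(K₂−1)] = 1.3489/1.6874 = 0.799
Drum-1 compositions:
  1-butene: x = 0.171, y = 0.660
  benzene: x = 0.829, y = 0.340
Drum-2 feed = drum-1 liquid: z₂ = (0.1710, 0.8290).
Drum 2:
Binary case is linear: z₁(K₁−1)(1+ψ₂(K₂−1)) + z₂(K₂−1)(1+ψ₂(K₁−1)) = 0
⇒ ψ₂ = [z₁(K₁−1)+z₂(K₂−1)] / [−(K₁−1)(K₂−1)] = 0.6379/1.7589 = 0.363
  1-butene: x = 0.058, y = 0.369
  benzene: x = 0.942, y = 0.631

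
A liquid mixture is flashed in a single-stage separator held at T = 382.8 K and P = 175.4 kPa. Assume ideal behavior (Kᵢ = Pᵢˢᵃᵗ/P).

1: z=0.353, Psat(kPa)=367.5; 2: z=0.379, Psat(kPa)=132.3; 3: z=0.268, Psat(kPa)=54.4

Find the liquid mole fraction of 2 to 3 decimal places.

Raoult's law: Kᵢ = Pᵢˢᵃᵗ/P = Pᵢˢᵃᵗ/175.4.
  K_1 = 367.5/175.4 = 2.09521, K_2 = 132.3/175.4 = 0.75428, K_3 = 54.4/175.4 = 0.31015
Let ψ = V/F and solve Σ zᵢ(Kᵢ−1)/(1+ψ(Kᵢ−1)) = 0.
g(0) = ΣzᵢKᵢ − 1 = 0.109 and g(1) = 1 − Σzᵢ/Kᵢ = -0.535, so a root lies in (0, 1).
Iterate (Newton) starting at ψ = 0.5:
  ψ = 0.500: g = -0.1386, g' = -0.504 → ψ = 0.225
  ψ = 0.225: g = -0.0072, g' = -0.477 → ψ = 0.210
Converged at ψ = 0.210.
Compositions from xᵢ = zᵢ/(1+ψ(Kᵢ−1)), yᵢ = Kᵢxᵢ:
  1: x = 0.287, y = 0.601
  2: x = 0.400, y = 0.301
  3: x = 0.313, y = 0.097

x_2 = 0.400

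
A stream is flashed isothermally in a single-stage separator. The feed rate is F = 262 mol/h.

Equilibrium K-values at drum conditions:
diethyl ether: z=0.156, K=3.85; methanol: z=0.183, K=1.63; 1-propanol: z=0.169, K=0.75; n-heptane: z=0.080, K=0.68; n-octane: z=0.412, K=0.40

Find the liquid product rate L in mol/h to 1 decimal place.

Material balance + equilibrium reduce to Σ zᵢ(Kᵢ−1)/(1+V/F(Kᵢ−1)) = 0.
g(0) = ΣzᵢKᵢ − 1 = 0.245 and g(1) = 1 − Σzᵢ/Kᵢ = -0.526, so a root lies in (0, 1).
Iterate (Newton) starting at V/F = 0.5:
  V/F = 0.500: g = -0.1609, g' = -0.586 → V/F = 0.225
  V/F = 0.225: g = 0.0136, g' = -0.745 → V/F = 0.243
  V/F = 0.243: g = 0.0002, g' = -0.721 → V/F = 0.244
Converged at V/F = 0.244.
Then V = V/F·F = 0.2437·262 = 63.9 mol/h and L = F − V = 198.1 mol/h.

L = 198.1 mol/h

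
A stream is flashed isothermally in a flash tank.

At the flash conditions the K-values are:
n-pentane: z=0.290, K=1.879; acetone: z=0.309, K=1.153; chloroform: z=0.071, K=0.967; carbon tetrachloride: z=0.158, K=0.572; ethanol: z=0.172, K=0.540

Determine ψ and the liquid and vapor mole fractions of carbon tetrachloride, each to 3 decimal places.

Material balance + equilibrium reduce to Σ zᵢ(Kᵢ−1)/(1+ψ(Kᵢ−1)) = 0.
Feasibility: ΣzᵢKᵢ = 1.153, Σzᵢ/Kᵢ = 1.090 — both > 1, two phases present.
Iterate (Newton) starting at ψ = 0.5:
  ψ = 0.500: g = 0.0298, g' = -0.223 → ψ = 0.634
Converged at ψ = 0.634.
Compositions from xᵢ = zᵢ/(1+ψ(Kᵢ−1)), yᵢ = Kᵢxᵢ:
  n-pentane: x = 0.186, y = 0.350
  acetone: x = 0.282, y = 0.325
  chloroform: x = 0.073, y = 0.070
  carbon tetrachloride: x = 0.217, y = 0.124
  ethanol: x = 0.243, y = 0.131

ψ = 0.634, x_carbon tetrachloride = 0.217, y_carbon tetrachloride = 0.124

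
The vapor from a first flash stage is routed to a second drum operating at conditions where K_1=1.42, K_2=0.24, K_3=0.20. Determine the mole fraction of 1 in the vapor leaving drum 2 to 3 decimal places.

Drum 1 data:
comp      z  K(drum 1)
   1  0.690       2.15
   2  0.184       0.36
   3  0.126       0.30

Drum 1:
Newton iteration, ψ₁⁰ = 0.69:
  ψ₁ = 0.690: g = 0.0609, g' = -0.756 → ψ₁ = 0.771
  ψ₁ = 0.771: g = -0.0031, g' = -0.841 → ψ₁ = 0.767
Converged at ψ₁ = 0.767.
Drum-1 compositions:
  1: x = 0.367, y = 0.788
  2: x = 0.361, y = 0.130
  3: x = 0.272, y = 0.082
Drum-2 feed = drum-1 vapor: z₂ = (0.7883, 0.1301, 0.0816).
Drum 2:
Let ψ₂ = V/F and solve Σ zᵢ(Kᵢ−1)/(1+ψ₂(Kᵢ−1)) = 0.
Check two-phase: ΣzᵢKᵢ = 1.167 > 1 and Σzᵢ/Kᵢ = 1.505 > 1, so g(0) = 0.167 > 0 and g(1) = -0.505 < 0.
Iterate (Newton) starting at ψ₂ = 0.5:
  ψ₂ = 0.500: g = 0.0054, g' = -0.436 → ψ₂ = 0.512
Converged at ψ₂ = 0.512.
  1: x = 0.649, y = 0.921
  2: x = 0.213, y = 0.051
  3: x = 0.138, y = 0.028

y_1 (drum 2) = 0.921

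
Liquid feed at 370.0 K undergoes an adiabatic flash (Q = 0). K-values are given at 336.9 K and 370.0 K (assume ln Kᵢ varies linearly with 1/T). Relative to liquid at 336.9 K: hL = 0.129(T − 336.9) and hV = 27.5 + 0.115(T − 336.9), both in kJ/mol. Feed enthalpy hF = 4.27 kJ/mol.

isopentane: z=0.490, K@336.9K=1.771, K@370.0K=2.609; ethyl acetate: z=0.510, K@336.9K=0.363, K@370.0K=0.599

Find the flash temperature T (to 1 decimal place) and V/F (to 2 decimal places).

Adiabatic flash: solve Rachford–Rice at each trial T, then check hF = ψ·hV(T) + (1−ψ)·hL(T).
  T = 336.9 K: K = (1.771, 0.363), RR gives ψ = 0.108, H_out = 2.963 kJ/mol
  T = 370.0 K: K = (2.609, 0.599), RR gives ψ = 0.905, H_out = 28.737 kJ/mol
  T = 353.4 K: K = (2.168, 0.471), RR gives ψ = 0.490, H_out = 15.500 kJ/mol
  T = 345.1 K: K = (1.963, 0.415), RR gives ψ = 0.307, H_out = 9.478 kJ/mol
  T = 341.0 K: K = (1.866, 0.388), RR gives ψ = 0.212, H_out = 6.343 kJ/mol
  T = 338.9 K: K = (1.817, 0.375), RR gives ψ = 0.160, H_out = 4.651 kJ/mol
Linear interpolation between T = 336.9 (H_out = 2.963) and T = 338.9 (H_out = 4.651) on hF = 4.27 gives T ≈ 338.4 K, at which ψ = 0.15.

T = 338.4 K, V/F = 0.15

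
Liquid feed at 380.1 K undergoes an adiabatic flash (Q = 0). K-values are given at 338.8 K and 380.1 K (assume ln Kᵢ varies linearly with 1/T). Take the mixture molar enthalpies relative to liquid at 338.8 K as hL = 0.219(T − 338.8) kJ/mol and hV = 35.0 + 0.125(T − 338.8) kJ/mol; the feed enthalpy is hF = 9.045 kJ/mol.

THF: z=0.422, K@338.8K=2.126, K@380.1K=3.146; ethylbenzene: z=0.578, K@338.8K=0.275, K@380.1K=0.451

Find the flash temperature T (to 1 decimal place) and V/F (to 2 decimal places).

T = 349.5 K, V/F = 0.20

Adiabatic flash: solve Rachford–Rice at each trial T, then check hF = ψ·hV(T) + (1−ψ)·hL(T).
  T = 338.8 K: K = (2.126, 0.275), RR gives ψ = 0.069, H_out = 2.406 kJ/mol
  T = 380.1 K: K = (3.146, 0.451), RR gives ψ = 0.499, H_out = 24.583 kJ/mol
  T = 359.5 K: K = (2.617, 0.357), RR gives ψ = 0.299, H_out = 14.424 kJ/mol
  T = 349.1 K: K = (2.365, 0.315), RR gives ψ = 0.192, H_out = 8.794 kJ/mol
  T = 354.3 K: K = (2.489, 0.336), RR gives ψ = 0.247, H_out = 11.683 kJ/mol
  T = 351.7 K: K = (2.427, 0.325), RR gives ψ = 0.220, H_out = 10.260 kJ/mol
  T = 350.4 K: K = (2.396, 0.320), RR gives ψ = 0.206, H_out = 9.532 kJ/mol
Linear interpolation between T = 349.1 (H_out = 8.794) and T = 350.4 (H_out = 9.532) on hF = 9.045 gives T ≈ 349.5 K, at which ψ = 0.20.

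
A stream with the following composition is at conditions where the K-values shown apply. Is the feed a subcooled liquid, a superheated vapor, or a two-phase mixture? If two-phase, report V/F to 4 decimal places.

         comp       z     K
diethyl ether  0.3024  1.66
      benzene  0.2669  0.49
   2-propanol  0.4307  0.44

ΣzᵢKᵢ = 0.8223; Σzᵢ/Kᵢ = 1.7057.
Since ΣzᵢKᵢ < 1 the mixture is below its bubble point — single liquid phase.

subcooled liquid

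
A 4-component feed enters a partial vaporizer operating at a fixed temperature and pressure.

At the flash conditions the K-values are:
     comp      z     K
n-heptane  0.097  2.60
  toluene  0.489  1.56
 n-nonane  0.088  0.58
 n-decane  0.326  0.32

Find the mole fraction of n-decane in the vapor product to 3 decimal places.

y_n-decane = 0.135

Iterate (Newton) starting at ψ = 0.4:
  ψ = 0.400: g = -0.0306, g' = -0.502 → ψ = 0.339
  ψ = 0.339: g = -0.0004, g' = -0.488 → ψ = 0.338
Converged at ψ = 0.338.
Compositions from xᵢ = zᵢ/(1+ψ(Kᵢ−1)), yᵢ = Kᵢxᵢ:
  n-heptane: x = 0.063, y = 0.164
  toluene: x = 0.411, y = 0.641
  n-nonane: x = 0.103, y = 0.059
  n-decane: x = 0.423, y = 0.135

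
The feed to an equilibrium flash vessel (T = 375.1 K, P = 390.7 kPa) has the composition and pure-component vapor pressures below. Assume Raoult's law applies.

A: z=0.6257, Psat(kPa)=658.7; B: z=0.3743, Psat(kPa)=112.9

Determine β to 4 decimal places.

Raoult's law: Kᵢ = Pᵢˢᵃᵗ/P = Pᵢˢᵃᵗ/390.7.
  K_A = 658.7/390.7 = 1.685948, K_B = 112.9/390.7 = 0.288969
Material balance + equilibrium reduce to Σ zᵢ(Kᵢ−1)/(1+β(Kᵢ−1)) = 0.
g(0) = ΣzᵢKᵢ − 1 = 0.1631 and g(1) = 1 − Σzᵢ/Kᵢ = -0.6664, so a root lies in (0, 1).
Binary case is linear: z₁(K₁−1)(1+β(K₂−1)) + z₂(K₂−1)(1+β(K₁−1)) = 0
⇒ β = [z₁(K₁−1)+z₂(K₂−1)] / [−(K₁−1)(K₂−1)] = 0.16306/0.48773 = 0.3343

β = 0.3343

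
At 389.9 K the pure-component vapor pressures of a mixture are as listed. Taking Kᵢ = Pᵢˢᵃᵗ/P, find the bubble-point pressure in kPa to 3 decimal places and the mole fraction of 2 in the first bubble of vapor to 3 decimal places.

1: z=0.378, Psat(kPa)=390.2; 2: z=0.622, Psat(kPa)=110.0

Pbub = 215.916 kPa, y_2 = 0.317

At the bubble point ψ → 0, so ΣzᵢKᵢ = 1 with Kᵢ = Pᵢˢᵃᵗ/P ⇒ P = ΣzᵢPᵢˢᵃᵗ.
P = 0.378·390.2 + 0.622·110.0 = 215.916 kPa
yᵢ = zᵢPᵢˢᵃᵗ/P ⇒ y_2 = 0.622·110.0/215.916 = 0.317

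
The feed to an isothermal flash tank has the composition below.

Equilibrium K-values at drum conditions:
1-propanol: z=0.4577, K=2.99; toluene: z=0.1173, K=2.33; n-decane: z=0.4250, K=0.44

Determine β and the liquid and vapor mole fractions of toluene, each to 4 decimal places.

β = 0.7945, x_toluene = 0.0570, y_toluene = 0.1329

Rachford–Rice: g(β) = Σ zᵢ(Kᵢ−1)/(1+β(Kᵢ−1)) = 0.
Check two-phase: ΣzᵢKᵢ = 1.8288 > 1 and Σzᵢ/Kᵢ = 1.1693 > 1, so g(0) = 0.8288 > 0 and g(1) = -0.1693 < 0.
Newton iteration, β⁰ = 0.61:
  β = 0.6100: g = 0.13606, g' = -0.7405 → β = 0.7937
  β = 0.7937: g = 0.00055, g' = -0.7534 → β = 0.7945
Converged at β = 0.7945.
Compositions from xᵢ = zᵢ/(1+β(Kᵢ−1)), yᵢ = Kᵢxᵢ:
  1-propanol: x = 0.1773, y = 0.5302
  toluene: x = 0.0570, y = 0.1329
  n-decane: x = 0.7656, y = 0.3369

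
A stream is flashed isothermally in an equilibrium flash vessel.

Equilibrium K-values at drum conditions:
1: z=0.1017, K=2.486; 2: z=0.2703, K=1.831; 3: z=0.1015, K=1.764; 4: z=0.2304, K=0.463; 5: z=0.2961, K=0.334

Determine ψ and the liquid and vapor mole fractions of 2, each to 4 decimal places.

ψ = 0.2179, x_2 = 0.2289, y_2 = 0.4190

Material balance + equilibrium reduce to Σ zᵢ(Kᵢ−1)/(1+ψ(Kᵢ−1)) = 0.
Check two-phase: ΣzᵢKᵢ = 1.1324 > 1 and Σzᵢ/Kᵢ = 1.6302 > 1, so g(0) = 0.1324 > 0 and g(1) = -0.6302 < 0.
Iterate (Newton) starting at ψ = 0.63:
  ψ = 0.6300: g = -0.24890, g' = -0.7089 → ψ = 0.2789
  ψ = 0.2789: g = -0.03458, g' = -0.5655 → ψ = 0.2178
  ψ = 0.2178: g = 0.00011, g' = -0.5705 → ψ = 0.2179
Converged at ψ = 0.2179.
Compositions from xᵢ = zᵢ/(1+ψ(Kᵢ−1)), yᵢ = Kᵢxᵢ:
  1: x = 0.0768, y = 0.1910
  2: x = 0.2289, y = 0.4190
  3: x = 0.0870, y = 0.1535
  4: x = 0.2609, y = 0.1208
  5: x = 0.3464, y = 0.1157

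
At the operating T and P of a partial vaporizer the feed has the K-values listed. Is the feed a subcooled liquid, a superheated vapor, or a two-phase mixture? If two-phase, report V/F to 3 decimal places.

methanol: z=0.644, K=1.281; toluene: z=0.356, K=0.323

subcooled liquid

ΣzᵢKᵢ = 0.940; Σzᵢ/Kᵢ = 1.605.
Since ΣzᵢKᵢ < 1 the mixture is below its bubble point — single liquid phase.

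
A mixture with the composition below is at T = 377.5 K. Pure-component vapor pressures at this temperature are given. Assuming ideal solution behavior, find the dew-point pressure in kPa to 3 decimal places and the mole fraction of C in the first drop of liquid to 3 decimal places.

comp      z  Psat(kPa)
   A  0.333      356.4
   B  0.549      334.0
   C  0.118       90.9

Pdew = 257.986 kPa, x_C = 0.335

At the dew point ψ → 1, so Σzᵢ/Kᵢ = 1 with Kᵢ = Pᵢˢᵃᵗ/P ⇒ 1/P = Σzᵢ/Pᵢˢᵃᵗ.
1/P = 0.333/356.4 + 0.549/334.0 + 0.118/90.9 = 0.003876 ⇒ P = 257.986 kPa
xᵢ = zᵢP/Pᵢˢᵃᵗ ⇒ x_C = 0.118·257.986/90.9 = 0.335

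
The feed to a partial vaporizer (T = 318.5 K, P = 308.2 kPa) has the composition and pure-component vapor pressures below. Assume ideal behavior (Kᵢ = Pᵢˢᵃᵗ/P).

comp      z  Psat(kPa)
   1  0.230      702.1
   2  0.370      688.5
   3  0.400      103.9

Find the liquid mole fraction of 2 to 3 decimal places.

Raoult's law: Kᵢ = Pᵢˢᵃᵗ/P = Pᵢˢᵃᵗ/308.2.
  K_1 = 702.1/308.2 = 2.27807, K_2 = 688.5/308.2 = 2.23394, K_3 = 103.9/308.2 = 0.33712
Rachford–Rice: g(V/F) = Σ zᵢ(Kᵢ−1)/(1+V/F(Kᵢ−1)) = 0.
g(0) = ΣzᵢKᵢ − 1 = 0.485 and g(1) = 1 − Σzᵢ/Kᵢ = -0.453, so a root lies in (0, 1).
Newton–Raphson from V/F = 0.66:
  V/F = 0.660: g = -0.0603, g' = -0.837 → V/F = 0.588
  V/F = 0.588: g = -0.0021, g' = -0.784 → V/F = 0.585
Converged at V/F = 0.585.
Compositions from xᵢ = zᵢ/(1+V/F(Kᵢ−1)), yᵢ = Kᵢxᵢ:
  1: x = 0.132, y = 0.300
  2: x = 0.215, y = 0.480
  3: x = 0.654, y = 0.220

x_2 = 0.215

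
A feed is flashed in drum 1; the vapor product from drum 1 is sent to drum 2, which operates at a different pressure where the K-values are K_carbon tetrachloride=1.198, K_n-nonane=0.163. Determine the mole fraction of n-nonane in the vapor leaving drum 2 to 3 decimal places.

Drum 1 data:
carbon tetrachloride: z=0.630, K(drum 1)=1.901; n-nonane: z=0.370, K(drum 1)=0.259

y_n-nonane (drum 2) = 0.031

Drum 1:
Newton iteration, ψ₁⁰ = 0.5:
  ψ₁ = 0.500: g = -0.0442, g' = -0.756 → ψ₁ = 0.442
  ψ₁ = 0.442: g = -0.0014, g' = -0.711 → ψ₁ = 0.440
Converged at ψ₁ = 0.440.
Drum-1 compositions:
  carbon tetrachloride: x = 0.451, y = 0.858
  n-nonane: x = 0.549, y = 0.142
Drum-2 feed = drum-1 vapor: z₂ = (0.8579, 0.1421).
Drum 2:
Let ψ₂ = V/F and solve Σ zᵢ(Kᵢ−1)/(1+ψ₂(Kᵢ−1)) = 0.
Feasibility: ΣzᵢKᵢ = 1.051, Σzᵢ/Kᵢ = 1.588 — both > 1, two phases present.
Newton iteration, ψ₂⁰ = 0.59:
  ψ₂ = 0.590: g = -0.0829, g' = -0.416 → ψ₂ = 0.390
  ψ₂ = 0.390: g = -0.0190, g' = -0.249 → ψ₂ = 0.314
  ψ₂ = 0.314: g = -0.0014, g' = -0.213 → ψ₂ = 0.307
Converged at ψ₂ = 0.307.
  carbon tetrachloride: x = 0.809, y = 0.969
  n-nonane: x = 0.191, y = 0.031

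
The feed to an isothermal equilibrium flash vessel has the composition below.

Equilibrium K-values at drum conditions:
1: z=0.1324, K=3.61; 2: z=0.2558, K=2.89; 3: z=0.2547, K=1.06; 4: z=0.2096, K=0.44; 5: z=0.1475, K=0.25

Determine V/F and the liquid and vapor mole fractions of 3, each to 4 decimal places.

Rachford–Rice: g(V/F) = Σ zᵢ(Kᵢ−1)/(1+V/F(Kᵢ−1)) = 0.
Check two-phase: ΣzᵢKᵢ = 1.6163 > 1 and Σzᵢ/Kᵢ = 1.4318 > 1, so g(0) = 0.6163 > 0 and g(1) = -0.4318 < 0.
Newton–Raphson from V/F = 0.5:
  V/F = 0.5000: g = 0.07330, g' = -0.7514 → V/F = 0.5976
  V/F = 0.5976: g = -0.00007, g' = -0.7610 → V/F = 0.5975
Converged at V/F = 0.5975.
Compositions from xᵢ = zᵢ/(1+V/F(Kᵢ−1)), yᵢ = Kᵢxᵢ:
  1: x = 0.0517, y = 0.1868
  2: x = 0.1201, y = 0.3472
  3: x = 0.2459, y = 0.2606
  4: x = 0.3150, y = 0.1386
  5: x = 0.2673, y = 0.0668

V/F = 0.5975, x_3 = 0.2459, y_3 = 0.2606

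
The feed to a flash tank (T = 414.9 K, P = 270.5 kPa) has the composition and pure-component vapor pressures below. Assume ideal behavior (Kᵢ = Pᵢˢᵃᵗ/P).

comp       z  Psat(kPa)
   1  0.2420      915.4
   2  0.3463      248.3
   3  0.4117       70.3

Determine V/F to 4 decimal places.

Raoult's law: Kᵢ = Pᵢˢᵃᵗ/P = Pᵢˢᵃᵗ/270.5.
  K_1 = 915.4/270.5 = 3.384104, K_2 = 248.3/270.5 = 0.917930, K_3 = 70.3/270.5 = 0.259889
Rachford–Rice: g(V/F) = Σ zᵢ(Kᵢ−1)/(1+V/F(Kᵢ−1)) = 0.
Feasibility: ΣzᵢKᵢ = 1.2438, Σzᵢ/Kᵢ = 2.0329 — both > 1, two phases present.
Iterate (Newton) starting at V/F = 0.36:
  V/F = 0.3600: g = -0.13419, g' = -0.8199 → V/F = 0.1963
  V/F = 0.1963: g = 0.00760, g' = -0.9493 → V/F = 0.2043
  V/F = 0.2043: g = 0.00005, g' = -0.9374 → V/F = 0.2044
Converged at V/F = 0.2044.

V/F = 0.2044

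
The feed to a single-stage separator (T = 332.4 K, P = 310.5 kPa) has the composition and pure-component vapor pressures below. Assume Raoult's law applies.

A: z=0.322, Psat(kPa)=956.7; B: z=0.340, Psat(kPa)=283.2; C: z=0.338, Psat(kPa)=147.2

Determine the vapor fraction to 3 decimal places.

ψ = 0.614

Raoult's law: Kᵢ = Pᵢˢᵃᵗ/P = Pᵢˢᵃᵗ/310.5.
  K_A = 956.7/310.5 = 3.08116, K_B = 283.2/310.5 = 0.91208, K_C = 147.2/310.5 = 0.47407
Rachford–Rice: g(ψ) = Σ zᵢ(Kᵢ−1)/(1+ψ(Kᵢ−1)) = 0.
Check two-phase: ΣzᵢKᵢ = 1.462 > 1 and Σzᵢ/Kᵢ = 1.190 > 1, so g(0) = 0.462 > 0 and g(1) = -0.190 < 0.
Iterate (Newton) starting at ψ = 0.64:
  ψ = 0.640: g = -0.0123, g' = -0.472 → ψ = 0.614
Converged at ψ = 0.614.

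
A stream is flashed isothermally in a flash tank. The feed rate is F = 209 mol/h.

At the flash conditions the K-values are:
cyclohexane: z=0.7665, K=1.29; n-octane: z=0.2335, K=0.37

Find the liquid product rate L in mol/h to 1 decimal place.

Newton iteration, β⁰ = 0.5:
  β = 0.5000: g = -0.02062, g' = -0.2467 → β = 0.4164
  β = 0.4164: g = -0.00109, g' = -0.2216 → β = 0.4115
Converged at β = 0.4115.
Then V = β·F = 0.4115·209 = 86.0 mol/h and L = F − V = 123.0 mol/h.

L = 123.0 mol/h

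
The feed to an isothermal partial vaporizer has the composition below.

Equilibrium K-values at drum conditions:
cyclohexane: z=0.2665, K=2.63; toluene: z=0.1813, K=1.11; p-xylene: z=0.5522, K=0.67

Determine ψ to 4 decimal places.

ψ = 0.6408

Rachford–Rice: g(ψ) = Σ zᵢ(Kᵢ−1)/(1+ψ(Kᵢ−1)) = 0.
Check two-phase: ΣzᵢKᵢ = 1.2721 > 1 and Σzᵢ/Kᵢ = 1.0888 > 1, so g(0) = 0.2721 > 0 and g(1) = -0.0888 < 0.
Newton iteration, ψ⁰ = 0.5:
  ψ = 0.5000: g = 0.04000, g' = -0.3032 → ψ = 0.6320
  ψ = 0.6320: g = 0.00238, g' = -0.2697 → ψ = 0.6408
Converged at ψ = 0.6408.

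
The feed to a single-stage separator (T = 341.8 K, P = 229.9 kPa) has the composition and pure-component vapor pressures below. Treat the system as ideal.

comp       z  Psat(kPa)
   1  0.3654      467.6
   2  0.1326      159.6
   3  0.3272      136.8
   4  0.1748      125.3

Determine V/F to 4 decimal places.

V/F = 0.3022

Raoult's law: Kᵢ = Pᵢˢᵃᵗ/P = Pᵢˢᵃᵗ/229.9.
  K_1 = 467.6/229.9 = 2.033928, K_2 = 159.6/229.9 = 0.694215, K_3 = 136.8/229.9 = 0.595041, K_4 = 125.3/229.9 = 0.545020
Rachford–Rice: g(V/F) = Σ zᵢ(Kᵢ−1)/(1+V/F(Kᵢ−1)) = 0.
g(0) = ΣzᵢKᵢ − 1 = 0.1252 and g(1) = 1 − Σzᵢ/Kᵢ = -0.2413, so a root lies in (0, 1).
Iterate (Newton) starting at V/F = 0.5:
  V/F = 0.5000: g = -0.06791, g' = -0.3320 → V/F = 0.2955
  V/F = 0.2955: g = 0.00242, g' = -0.3617 → V/F = 0.3022
Converged at V/F = 0.3022.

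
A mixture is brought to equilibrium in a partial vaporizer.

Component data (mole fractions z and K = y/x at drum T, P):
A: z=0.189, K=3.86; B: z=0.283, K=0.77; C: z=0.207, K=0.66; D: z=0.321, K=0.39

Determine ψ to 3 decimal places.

Rachford–Rice: g(ψ) = Σ zᵢ(Kᵢ−1)/(1+ψ(Kᵢ−1)) = 0.
Check two-phase: ΣzᵢKᵢ = 1.209 > 1 and Σzᵢ/Kᵢ = 1.553 > 1, so g(0) = 0.209 > 0 and g(1) = -0.553 < 0.
Iterate (Newton) starting at ψ = 0.5:
  ψ = 0.500: g = -0.2176, g' = -0.563 → ψ = 0.113
  ψ = 0.113: g = 0.0578, g' = -1.061 → ψ = 0.168
  ψ = 0.168: g = 0.0047, g' = -0.897 → ψ = 0.173
Converged at ψ = 0.173.

ψ = 0.173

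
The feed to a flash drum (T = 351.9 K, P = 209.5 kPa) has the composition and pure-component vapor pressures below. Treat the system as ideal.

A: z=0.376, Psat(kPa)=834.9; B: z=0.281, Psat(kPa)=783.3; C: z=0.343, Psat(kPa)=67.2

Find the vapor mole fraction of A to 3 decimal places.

Raoult's law: Kᵢ = Pᵢˢᵃᵗ/P = Pᵢˢᵃᵗ/209.5.
  K_A = 834.9/209.5 = 3.98520, K_B = 783.3/209.5 = 3.73890, K_C = 67.2/209.5 = 0.32076
Newton iteration, V/F⁰ = 0.36:
  V/F = 0.360: g = 0.6202, g' = -1.590 → V/F = 0.750
  V/F = 0.750: g = 0.1236, g' = -1.203 → V/F = 0.853
  V/F = 0.853: g = -0.0064, g' = -1.350 → V/F = 0.848
Converged at V/F = 0.848.
Compositions from xᵢ = zᵢ/(1+V/F(Kᵢ−1)), yᵢ = Kᵢxᵢ:
  A: x = 0.106, y = 0.424
  B: x = 0.085, y = 0.316
  C: x = 0.809, y = 0.259

y_A = 0.424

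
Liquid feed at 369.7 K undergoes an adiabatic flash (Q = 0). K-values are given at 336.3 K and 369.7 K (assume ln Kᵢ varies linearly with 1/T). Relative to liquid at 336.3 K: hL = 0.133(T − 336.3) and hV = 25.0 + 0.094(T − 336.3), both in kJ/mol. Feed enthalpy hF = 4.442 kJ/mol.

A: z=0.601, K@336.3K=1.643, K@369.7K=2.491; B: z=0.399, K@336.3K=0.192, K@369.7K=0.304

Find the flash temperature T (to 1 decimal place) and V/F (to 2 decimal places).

T = 338.2 K, V/F = 0.17

Adiabatic flash: solve Rachford–Rice at each trial T, then check hF = ψ·hV(T) + (1−ψ)·hL(T).
  T = 336.3 K: K = (1.643, 0.192), RR gives ψ = 0.123, H_out = 3.082 kJ/mol
  T = 369.7 K: K = (2.491, 0.304), RR gives ψ = 0.596, H_out = 18.563 kJ/mol
  T = 353.0 K: K = (2.043, 0.244), RR gives ψ = 0.413, H_out = 12.270 kJ/mol
  T = 344.6 K: K = (1.836, 0.217), RR gives ψ = 0.290, H_out = 8.265 kJ/mol
  T = 340.5 K: K = (1.739, 0.204), RR gives ψ = 0.216, H_out = 5.912 kJ/mol
  T = 338.4 K: K = (1.691, 0.198), RR gives ψ = 0.172, H_out = 4.560 kJ/mol
Linear interpolation between T = 336.3 (H_out = 3.082) and T = 338.4 (H_out = 4.560) on hF = 4.442 gives T ≈ 338.2 K, at which ψ = 0.17.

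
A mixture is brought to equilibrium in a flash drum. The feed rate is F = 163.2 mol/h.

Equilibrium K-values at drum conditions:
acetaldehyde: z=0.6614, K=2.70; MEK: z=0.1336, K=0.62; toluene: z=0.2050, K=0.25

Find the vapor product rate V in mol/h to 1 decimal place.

Let β = V/F and solve Σ zᵢ(Kᵢ−1)/(1+β(Kᵢ−1)) = 0.
Check two-phase: ΣzᵢKᵢ = 1.9199 > 1 and Σzᵢ/Kᵢ = 1.2804 > 1, so g(0) = 0.9199 > 0 and g(1) = -0.2804 < 0.
Newton–Raphson from β = 0.66:
  β = 0.6600: g = 0.15765, g' = -0.9110 → β = 0.8330
  β = 0.8330: g = -0.01869, g' = -1.1878 → β = 0.8173
  β = 0.8173: g = -0.00034, g' = -1.1452 → β = 0.8170
Converged at β = 0.8170.
Then V = β·F = 0.8170·163.2 = 133.3 mol/h and L = F − V = 29.9 mol/h.

V = 133.3 mol/h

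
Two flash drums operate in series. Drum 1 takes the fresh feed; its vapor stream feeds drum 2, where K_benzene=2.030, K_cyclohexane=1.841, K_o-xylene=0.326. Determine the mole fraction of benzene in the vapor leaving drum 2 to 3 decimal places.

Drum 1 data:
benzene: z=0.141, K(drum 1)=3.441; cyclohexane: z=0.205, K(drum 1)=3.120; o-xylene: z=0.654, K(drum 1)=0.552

Drum 1:
Rachford–Rice: g(ψ₁) = Σ zᵢ(Kᵢ−1)/(1+ψ₁(Kᵢ−1)) = 0.
g(0) = ΣzᵢKᵢ − 1 = 0.486 and g(1) = 1 − Σzᵢ/Kᵢ = -0.291, so a root lies in (0, 1).
Newton–Raphson from ψ₁ = 0.5:
  ψ₁ = 0.500: g = -0.0116, g' = -0.605 → ψ₁ = 0.481
Converged at ψ₁ = 0.481.
Drum-1 compositions:
  benzene: x = 0.065, y = 0.223
  cyclohexane: x = 0.101, y = 0.317
  o-xylene: x = 0.834, y = 0.460
Drum-2 feed = drum-1 vapor: z₂ = (0.2232, 0.3167, 0.4602).
Drum 2:
Newton–Raphson from ψ₂ = 0.61:
  ψ₂ = 0.610: g = -0.2095, g' = -0.790 → ψ₂ = 0.345
  ψ₂ = 0.345: g = -0.0280, g' = -0.618 → ψ₂ = 0.300
  ψ₂ = 0.300: g = -0.0002, g' = -0.609 → ψ₂ = 0.299
Converged at ψ₂ = 0.299.
  benzene: x = 0.171, y = 0.346
  cyclohexane: x = 0.253, y = 0.466
  o-xylene: x = 0.576, y = 0.188

y_benzene (drum 2) = 0.346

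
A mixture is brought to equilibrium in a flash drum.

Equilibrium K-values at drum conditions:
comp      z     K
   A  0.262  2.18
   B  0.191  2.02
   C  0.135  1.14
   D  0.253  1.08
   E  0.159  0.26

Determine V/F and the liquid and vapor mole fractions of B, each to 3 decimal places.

Newton–Raphson from V/F = 0.36:
  V/F = 0.360: g = 0.2368, g' = -0.452 → V/F = 0.884
  V/F = 0.884: g = -0.0508, g' = -0.874 → V/F = 0.826
  V/F = 0.826: g = -0.0044, g' = -0.732 → V/F = 0.820
Converged at V/F = 0.820.
Compositions from xᵢ = zᵢ/(1+V/F(Kᵢ−1)), yᵢ = Kᵢxᵢ:
  A: x = 0.133, y = 0.290
  B: x = 0.104, y = 0.210
  C: x = 0.121, y = 0.138
  D: x = 0.237, y = 0.256
  E: x = 0.404, y = 0.105

V/F = 0.820, x_B = 0.104, y_B = 0.210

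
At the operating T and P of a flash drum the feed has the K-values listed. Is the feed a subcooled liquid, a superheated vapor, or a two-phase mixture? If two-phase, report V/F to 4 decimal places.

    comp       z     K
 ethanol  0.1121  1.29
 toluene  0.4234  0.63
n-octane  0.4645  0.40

ΣzᵢKᵢ = 0.5972; Σzᵢ/Kᵢ = 1.9202.
Since ΣzᵢKᵢ < 1 the mixture is below its bubble point — single liquid phase.

subcooled liquid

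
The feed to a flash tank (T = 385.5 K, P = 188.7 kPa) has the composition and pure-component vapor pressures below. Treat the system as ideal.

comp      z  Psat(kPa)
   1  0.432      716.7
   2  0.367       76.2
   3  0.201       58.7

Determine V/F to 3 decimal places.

V/F = 0.482

Raoult's law: Kᵢ = Pᵢˢᵃᵗ/P = Pᵢˢᵃᵗ/188.7.
  K_1 = 716.7/188.7 = 3.79809, K_2 = 76.2/188.7 = 0.40382, K_3 = 58.7/188.7 = 0.31108
Rachford–Rice: g(V/F) = Σ zᵢ(Kᵢ−1)/(1+V/F(Kᵢ−1)) = 0.
Check two-phase: ΣzᵢKᵢ = 1.852 > 1 and Σzᵢ/Kᵢ = 1.669 > 1, so g(0) = 0.852 > 0 and g(1) = -0.669 < 0.
Iterate (Newton) starting at V/F = 0.5:
  V/F = 0.500: g = -0.0191, g' = -1.074 → V/F = 0.482
Converged at V/F = 0.482.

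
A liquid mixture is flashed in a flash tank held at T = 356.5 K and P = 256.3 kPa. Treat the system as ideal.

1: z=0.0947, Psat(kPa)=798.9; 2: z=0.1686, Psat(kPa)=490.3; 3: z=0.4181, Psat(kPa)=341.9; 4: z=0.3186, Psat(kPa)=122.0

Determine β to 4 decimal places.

Raoult's law: Kᵢ = Pᵢˢᵃᵗ/P = Pᵢˢᵃᵗ/256.3.
  K_1 = 798.9/256.3 = 3.117050, K_2 = 490.3/256.3 = 1.912993, K_3 = 341.9/256.3 = 1.333984, K_4 = 122.0/256.3 = 0.476005
Rachford–Rice: g(β) = Σ zᵢ(Kᵢ−1)/(1+β(Kᵢ−1)) = 0.
g(0) = ΣzᵢKᵢ − 1 = 0.3271 and g(1) = 1 − Σzᵢ/Kᵢ = -0.1013, so a root lies in (0, 1).
Newton–Raphson from β = 0.47:
  β = 0.4700: g = 0.10740, g' = -0.3643 → β = 0.7648
  β = 0.7648: g = -0.00019, g' = -0.3838 → β = 0.7643
Converged at β = 0.7643.

β = 0.7643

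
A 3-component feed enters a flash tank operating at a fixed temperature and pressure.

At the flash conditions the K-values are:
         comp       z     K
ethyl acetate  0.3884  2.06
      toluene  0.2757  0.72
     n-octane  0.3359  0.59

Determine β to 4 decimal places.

Rachford–Rice: g(β) = Σ zᵢ(Kᵢ−1)/(1+β(Kᵢ−1)) = 0.
g(0) = ΣzᵢKᵢ − 1 = 0.1968 and g(1) = 1 − Σzᵢ/Kᵢ = -0.1408, so a root lies in (0, 1).
Newton iteration, β⁰ = 0.38:
  β = 0.3800: g = 0.04396, g' = -0.3281 → β = 0.5140
  β = 0.5140: g = 0.00183, g' = -0.3030 → β = 0.5201
Converged at β = 0.5201.

β = 0.5201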